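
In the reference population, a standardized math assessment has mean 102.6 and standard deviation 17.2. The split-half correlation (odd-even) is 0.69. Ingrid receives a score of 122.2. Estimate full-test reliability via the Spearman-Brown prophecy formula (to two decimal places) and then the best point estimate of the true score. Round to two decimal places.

118.67

Spearman-Brown: ρ = 2r/(1 + r) = 2(0.69)/(1 + 0.69) = 1.380/1.69 = 0.8166 → 0.82
Kelley's formula gives T̂ = 0.82·122.2 + 0.18·102.6 = 100.204 + 18.468 = 118.672.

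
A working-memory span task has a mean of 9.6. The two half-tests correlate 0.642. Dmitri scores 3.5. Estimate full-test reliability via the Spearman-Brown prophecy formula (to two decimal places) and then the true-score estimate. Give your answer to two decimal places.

4.84

Spearman-Brown: ρ = 2r/(1 + r) = 2(0.642)/(1 + 0.642) = 1.2840/1.642 = 0.7820 → 0.78
T̂ = ρX + (1 − ρ)μ
  = 0.78 × 3.5 + 0.22 × 9.6
  = 2.730 + 2.112
  = 4.842
  ≈ 4.84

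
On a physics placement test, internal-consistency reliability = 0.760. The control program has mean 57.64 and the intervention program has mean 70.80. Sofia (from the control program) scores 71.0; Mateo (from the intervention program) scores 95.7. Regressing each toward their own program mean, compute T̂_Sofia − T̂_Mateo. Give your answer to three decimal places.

-21.930

T̂_Sofia = 0.760(71.0) + 0.240(57.64) = 67.79360
T̂_Mateo = 0.760(95.7) + 0.240(70.80) = 89.72400
Difference = 67.79360 − 89.72400 = -21.93040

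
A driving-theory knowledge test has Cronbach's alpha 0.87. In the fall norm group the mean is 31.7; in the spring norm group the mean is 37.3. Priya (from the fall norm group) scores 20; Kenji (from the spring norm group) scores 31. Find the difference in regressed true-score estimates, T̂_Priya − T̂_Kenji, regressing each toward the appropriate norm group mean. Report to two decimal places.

-10.30

T̂_Priya = 0.87(20) + 0.13(31.7) = 21.5210
T̂_Kenji = 0.87(31) + 0.13(37.3) = 31.8190
Difference = 21.5210 − 31.8190 = -10.2980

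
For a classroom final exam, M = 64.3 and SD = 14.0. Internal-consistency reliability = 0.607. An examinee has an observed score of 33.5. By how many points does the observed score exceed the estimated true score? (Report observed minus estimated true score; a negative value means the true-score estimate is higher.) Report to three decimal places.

-12.104

T̂ = 0.607(33.5) + 0.393(64.3) = 20.3345 + 25.2699 = 45.60440 → 45.6044
X − T̂ = 33.5 − 45.6044 = -12.1044 → -12.104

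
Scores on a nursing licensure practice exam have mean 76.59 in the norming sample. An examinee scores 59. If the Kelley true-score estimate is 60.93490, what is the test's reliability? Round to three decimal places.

T̂ = ρX + (1 − ρ)μ  ⇒  T̂ − μ = ρ(X − μ)
ρ = (T̂ − μ)/(X − μ) = (60.93490 − 76.59) / (59 − 76.59) = -15.65510 / -17.59 = 0.89000

0.890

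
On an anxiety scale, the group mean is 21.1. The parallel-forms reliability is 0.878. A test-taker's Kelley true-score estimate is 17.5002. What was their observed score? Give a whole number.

T̂ = ρX + (1 − ρ)μ  ⇒  X = (T̂ − (1 − ρ)μ) / ρ
X = (17.5002 − 0.122 × 21.1) / 0.878 = (17.5002 − 2.5742) / 0.878 = 14.9260 / 0.878 = 17.00

17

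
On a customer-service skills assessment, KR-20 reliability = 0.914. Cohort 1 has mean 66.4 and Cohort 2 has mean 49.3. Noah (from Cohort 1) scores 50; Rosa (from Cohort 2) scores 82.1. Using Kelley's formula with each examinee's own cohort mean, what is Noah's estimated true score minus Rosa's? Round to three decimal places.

-27.869

T̂_Noah = 0.914(50) + 0.086(66.4) = 51.41040
T̂_Rosa = 0.914(82.1) + 0.086(49.3) = 79.27920
Difference = 51.41040 − 79.27920 = -27.86880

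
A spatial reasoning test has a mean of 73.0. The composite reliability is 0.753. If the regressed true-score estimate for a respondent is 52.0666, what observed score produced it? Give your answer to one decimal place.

45.2

T̂ = ρX + (1 − ρ)μ  ⇒  X = (T̂ − (1 − ρ)μ) / ρ
X = (52.0666 − 0.247 × 73.0) / 0.753 = (52.0666 − 18.0310) / 0.753 = 34.0356 / 0.753 = 45.200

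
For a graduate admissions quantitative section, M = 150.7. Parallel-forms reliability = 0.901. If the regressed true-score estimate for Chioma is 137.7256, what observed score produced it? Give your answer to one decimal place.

136.3

T̂ = ρX + (1 − ρ)μ  ⇒  X = (T̂ − (1 − ρ)μ) / ρ
X = (137.7256 − 0.099 × 150.7) / 0.901 = (137.7256 − 14.9193) / 0.901 = 122.8063 / 0.901 = 136.300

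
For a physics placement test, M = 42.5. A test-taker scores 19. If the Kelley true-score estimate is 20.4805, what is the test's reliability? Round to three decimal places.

0.937

T̂ = ρX + (1 − ρ)μ  ⇒  T̂ − μ = ρ(X − μ)
ρ = (T̂ − μ)/(X − μ) = (20.4805 − 42.5) / (19 − 42.5) = -22.0195 / -23.5 = 0.93700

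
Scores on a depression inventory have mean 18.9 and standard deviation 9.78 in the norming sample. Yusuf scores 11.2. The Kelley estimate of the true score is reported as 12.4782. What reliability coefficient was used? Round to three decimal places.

0.834

T̂ = ρX + (1 − ρ)μ  ⇒  T̂ − μ = ρ(X − μ)
ρ = (T̂ − μ)/(X − μ) = (12.4782 − 18.9) / (11.2 − 18.9) = -6.4218 / -7.7 = 0.83400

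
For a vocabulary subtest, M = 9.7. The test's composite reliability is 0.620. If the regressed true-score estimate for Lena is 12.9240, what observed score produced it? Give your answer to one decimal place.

14.9

T̂ = ρX + (1 − ρ)μ  ⇒  X = (T̂ − (1 − ρ)μ) / ρ
X = (12.9240 − 0.380 × 9.7) / 0.620 = (12.9240 − 3.6860) / 0.620 = 9.2380 / 0.620 = 14.900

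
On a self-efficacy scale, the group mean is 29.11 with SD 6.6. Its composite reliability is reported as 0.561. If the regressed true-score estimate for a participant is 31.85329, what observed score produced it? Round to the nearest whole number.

T̂ = ρX + (1 − ρ)μ  ⇒  X = (T̂ − (1 − ρ)μ) / ρ
X = (31.85329 − 0.439 × 29.11) / 0.561 = (31.85329 − 12.77929) / 0.561 = 19.07400 / 0.561 = 34.00

34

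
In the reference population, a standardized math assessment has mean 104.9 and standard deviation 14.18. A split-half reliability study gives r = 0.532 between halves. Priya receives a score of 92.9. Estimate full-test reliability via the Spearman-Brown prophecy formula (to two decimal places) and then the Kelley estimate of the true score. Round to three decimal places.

96.620

Spearman-Brown: ρ = 2r/(1 + r) = 2(0.532)/(1 + 0.532) = 1.0640/1.532 = 0.6945 → 0.69
T̂ = ρX + (1 − ρ)μ
  = 0.69 × 92.9 + 0.31 × 104.9
  = 64.101 + 32.519
  = 96.6200
  ≈ 96.620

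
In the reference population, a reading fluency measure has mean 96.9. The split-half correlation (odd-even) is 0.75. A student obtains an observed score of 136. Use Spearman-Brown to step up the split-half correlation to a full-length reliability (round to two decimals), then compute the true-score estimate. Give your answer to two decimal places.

130.53

Spearman-Brown: ρ = 2r/(1 + r) = 2(0.75)/(1 + 0.75) = 1.500/1.75 = 0.8571 → 0.86
T̂ = 0.86(136) + 0.14(96.9) = 116.96 + 13.566 = 130.526 → 130.53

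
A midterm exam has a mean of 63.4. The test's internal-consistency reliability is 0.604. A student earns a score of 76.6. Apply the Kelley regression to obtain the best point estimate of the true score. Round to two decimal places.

71.37

T̂ = 0.604(76.6) + 0.396(63.4) = 46.2664 + 25.1064 = 71.373 → 71.37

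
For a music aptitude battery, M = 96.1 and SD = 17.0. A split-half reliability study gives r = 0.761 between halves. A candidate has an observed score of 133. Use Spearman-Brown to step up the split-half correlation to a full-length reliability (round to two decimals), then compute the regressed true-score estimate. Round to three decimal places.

127.834

Spearman-Brown: ρ = 2r/(1 + r) = 2(0.761)/(1 + 0.761) = 1.5220/1.761 = 0.8643 → 0.86
Weight the observed score by reliability and the mean by (1 − reliability): T̂ = 0.86·133 + 0.14·96.1 = 114.38 + 13.454 = 127.8340.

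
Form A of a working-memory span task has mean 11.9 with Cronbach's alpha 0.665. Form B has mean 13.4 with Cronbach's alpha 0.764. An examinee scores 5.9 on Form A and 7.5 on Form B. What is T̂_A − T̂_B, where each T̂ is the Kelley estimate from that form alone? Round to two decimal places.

-0.98

T̂_A = 0.665(5.9) + 0.335(11.9) = 7.9100
T̂_B = 0.764(7.5) + 0.236(13.4) = 8.8924
T̂_A − T̂_B = -0.9824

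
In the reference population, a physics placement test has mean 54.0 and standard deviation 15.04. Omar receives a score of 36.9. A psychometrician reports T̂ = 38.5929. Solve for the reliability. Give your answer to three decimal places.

T̂ = ρX + (1 − ρ)μ  ⇒  T̂ − μ = ρ(X − μ)
ρ = (T̂ − μ)/(X − μ) = (38.5929 − 54.0) / (36.9 − 54.0) = -15.4071 / -17.1 = 0.90100

0.901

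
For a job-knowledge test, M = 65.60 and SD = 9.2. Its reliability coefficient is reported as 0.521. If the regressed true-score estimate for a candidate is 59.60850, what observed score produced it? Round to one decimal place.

54.1

T̂ = ρX + (1 − ρ)μ  ⇒  X = (T̂ − (1 − ρ)μ) / ρ
X = (59.60850 − 0.479 × 65.60) / 0.521 = (59.60850 − 31.42240) / 0.521 = 28.18610 / 0.521 = 54.100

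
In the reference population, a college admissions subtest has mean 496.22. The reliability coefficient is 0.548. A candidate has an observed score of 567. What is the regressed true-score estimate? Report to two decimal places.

T̂ = 0.548(567) + 0.452(496.22) = 310.716 + 224.29144 = 535.007 → 535.01

535.01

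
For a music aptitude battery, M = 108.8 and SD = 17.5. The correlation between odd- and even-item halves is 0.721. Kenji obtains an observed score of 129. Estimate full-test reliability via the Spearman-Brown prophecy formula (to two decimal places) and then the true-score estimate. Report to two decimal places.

125.77

Spearman-Brown: ρ = 2r/(1 + r) = 2(0.721)/(1 + 0.721) = 1.4420/1.721 = 0.8379 → 0.84
T̂ = 0.84(129) + 0.16(108.8) = 108.36 + 17.408 = 125.768 → 125.77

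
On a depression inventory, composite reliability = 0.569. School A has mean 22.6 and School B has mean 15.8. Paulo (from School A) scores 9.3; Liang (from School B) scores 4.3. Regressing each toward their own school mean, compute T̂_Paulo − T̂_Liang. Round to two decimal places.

T̂_Paulo = 0.569(9.3) + 0.431(22.6) = 15.0323
T̂_Liang = 0.569(4.3) + 0.431(15.8) = 9.2565
Difference = 15.0323 − 9.2565 = 5.7758

5.78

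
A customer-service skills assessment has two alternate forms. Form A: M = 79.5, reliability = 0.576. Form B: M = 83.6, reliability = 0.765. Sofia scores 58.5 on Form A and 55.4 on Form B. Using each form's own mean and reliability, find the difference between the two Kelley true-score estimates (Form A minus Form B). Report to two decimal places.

5.38

T̂_A = 0.576(58.5) + 0.424(79.5) = 67.4040
T̂_B = 0.765(55.4) + 0.235(83.6) = 62.0270
T̂_A − T̂_B = 5.3770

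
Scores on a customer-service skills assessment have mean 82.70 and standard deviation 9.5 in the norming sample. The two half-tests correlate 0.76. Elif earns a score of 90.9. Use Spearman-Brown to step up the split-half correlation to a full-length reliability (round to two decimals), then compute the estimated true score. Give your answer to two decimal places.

Spearman-Brown: ρ = 2r/(1 + r) = 2(0.76)/(1 + 0.76) = 1.520/1.76 = 0.8636 → 0.86
T̂ = 0.86(90.9) + 0.14(82.70) = 78.174 + 11.5780 = 89.752 → 89.75

89.75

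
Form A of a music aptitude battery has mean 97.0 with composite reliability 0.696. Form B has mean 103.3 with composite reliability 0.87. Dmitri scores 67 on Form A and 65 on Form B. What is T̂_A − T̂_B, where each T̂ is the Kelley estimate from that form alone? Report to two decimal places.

T̂_A = 0.696(67) + 0.304(97.0) = 76.1200
T̂_B = 0.87(65) + 0.13(103.3) = 69.9790
T̂_A − T̂_B = 6.1410

6.14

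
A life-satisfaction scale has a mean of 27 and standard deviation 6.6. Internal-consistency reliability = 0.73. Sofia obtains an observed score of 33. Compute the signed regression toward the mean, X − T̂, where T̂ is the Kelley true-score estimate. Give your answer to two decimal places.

1.62

T̂ = ρX + (1 − ρ)μ
  = 0.73 × 33 + 0.27 × 27
  = 24.09 + 7.29
  = 31.3800
  ≈ 31.380
X − T̂ = 33 − 31.380 = 1.620 → 1.62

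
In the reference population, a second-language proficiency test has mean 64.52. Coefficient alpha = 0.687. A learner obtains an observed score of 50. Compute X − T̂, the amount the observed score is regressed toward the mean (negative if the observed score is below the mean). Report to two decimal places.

T̂ = ρX + (1 − ρ)μ
  = 0.687 × 50 + 0.313 × 64.52
  = 34.350 + 20.19476
  = 54.5448
  ≈ 54.545
X − T̂ = 50 − 54.545 = -4.545 → -4.54

-4.54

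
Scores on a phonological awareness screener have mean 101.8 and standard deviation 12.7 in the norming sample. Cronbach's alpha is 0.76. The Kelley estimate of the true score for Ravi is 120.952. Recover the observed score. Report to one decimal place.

T̂ = ρX + (1 − ρ)μ  ⇒  X = (T̂ − (1 − ρ)μ) / ρ
X = (120.952 − 0.24 × 101.8) / 0.76 = (120.952 − 24.432) / 0.76 = 96.520 / 0.76 = 127.000

127.0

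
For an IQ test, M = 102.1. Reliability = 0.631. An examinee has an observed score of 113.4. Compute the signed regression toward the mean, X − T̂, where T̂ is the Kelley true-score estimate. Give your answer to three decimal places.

Kelley's formula gives T̂ = 0.631·113.4 + 0.369·102.1 = 71.5554 + 37.6749 = 109.23030.
X − T̂ = 113.4 − 109.2303 = 4.1697 → 4.170

4.170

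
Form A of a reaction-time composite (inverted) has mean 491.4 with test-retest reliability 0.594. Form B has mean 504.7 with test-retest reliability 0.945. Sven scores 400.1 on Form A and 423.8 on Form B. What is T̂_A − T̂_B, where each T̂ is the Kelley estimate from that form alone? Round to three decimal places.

8.918

T̂_A = 0.594(400.1) + 0.406(491.4) = 437.16780
T̂_B = 0.945(423.8) + 0.055(504.7) = 428.24950
T̂_A − T̂_B = 8.91830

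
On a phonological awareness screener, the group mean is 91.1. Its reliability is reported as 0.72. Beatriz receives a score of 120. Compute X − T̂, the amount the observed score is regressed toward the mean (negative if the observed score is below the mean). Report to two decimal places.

8.09

Weight the observed score by reliability and the mean by (1 − reliability): T̂ = 0.72·120 + 0.28·91.1 = 86.40 + 25.508 = 111.9080.
X − T̂ = 120 − 111.908 = 8.092 → 8.09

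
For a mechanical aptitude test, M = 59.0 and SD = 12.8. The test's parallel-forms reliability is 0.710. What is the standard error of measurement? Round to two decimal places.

SEM = SD · √(1 − ρ) = 12.8 × √0.290 = 12.8 × 0.5385 = 6.893

6.89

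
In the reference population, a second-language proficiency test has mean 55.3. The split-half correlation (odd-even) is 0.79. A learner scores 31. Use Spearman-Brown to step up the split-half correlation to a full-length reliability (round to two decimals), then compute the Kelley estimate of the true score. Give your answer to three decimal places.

33.916

Spearman-Brown: ρ = 2r/(1 + r) = 2(0.79)/(1 + 0.79) = 1.580/1.79 = 0.8827 → 0.88
T̂ = ρX + (1 − ρ)μ
  = 0.88 × 31 + 0.12 × 55.3
  = 27.28 + 6.636
  = 33.9160
  ≈ 33.916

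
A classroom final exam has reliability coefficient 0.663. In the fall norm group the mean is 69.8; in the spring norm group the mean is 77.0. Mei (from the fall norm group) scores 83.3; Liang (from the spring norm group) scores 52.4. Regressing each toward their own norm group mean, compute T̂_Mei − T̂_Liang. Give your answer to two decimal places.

T̂_Mei = 0.663(83.3) + 0.337(69.8) = 78.7505
T̂_Liang = 0.663(52.4) + 0.337(77.0) = 60.6902
Difference = 78.7505 − 60.6902 = 18.0603

18.06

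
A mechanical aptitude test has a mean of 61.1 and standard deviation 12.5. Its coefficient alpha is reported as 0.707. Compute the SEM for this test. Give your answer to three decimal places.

6.766

SEM = SD · √(1 − ρ) = 12.5 × √0.293 = 12.5 × 0.5413 = 6.7662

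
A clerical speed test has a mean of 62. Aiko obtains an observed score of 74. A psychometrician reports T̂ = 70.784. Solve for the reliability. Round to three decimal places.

0.732

T̂ = ρX + (1 − ρ)μ  ⇒  T̂ − μ = ρ(X − μ)
ρ = (T̂ − μ)/(X − μ) = (70.784 − 62) / (74 − 62) = 8.784 / 12.0 = 0.73200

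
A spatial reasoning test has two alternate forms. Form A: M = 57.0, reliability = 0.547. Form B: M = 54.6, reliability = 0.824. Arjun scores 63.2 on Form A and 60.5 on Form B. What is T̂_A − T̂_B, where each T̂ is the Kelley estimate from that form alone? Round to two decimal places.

0.93

T̂_A = 0.547(63.2) + 0.453(57.0) = 60.3914
T̂_B = 0.824(60.5) + 0.176(54.6) = 59.4616
T̂_A − T̂_B = 0.9298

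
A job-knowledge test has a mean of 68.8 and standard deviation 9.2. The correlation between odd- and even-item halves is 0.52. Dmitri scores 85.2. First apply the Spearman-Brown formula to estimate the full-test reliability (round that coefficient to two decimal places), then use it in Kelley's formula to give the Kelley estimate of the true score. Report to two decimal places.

79.95

Spearman-Brown: ρ = 2r/(1 + r) = 2(0.52)/(1 + 0.52) = 1.040/1.52 = 0.6842 → 0.68
Weight the observed score by reliability and the mean by (1 − reliability): T̂ = 0.68·85.2 + 0.32·68.8 = 57.936 + 22.016 = 79.952.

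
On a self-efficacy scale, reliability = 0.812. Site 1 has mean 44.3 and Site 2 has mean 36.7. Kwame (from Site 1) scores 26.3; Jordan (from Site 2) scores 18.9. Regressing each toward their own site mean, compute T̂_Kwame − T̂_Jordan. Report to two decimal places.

7.44

T̂_Kwame = 0.812(26.3) + 0.188(44.3) = 29.6840
T̂_Jordan = 0.812(18.9) + 0.188(36.7) = 22.2464
Difference = 29.6840 − 22.2464 = 7.4376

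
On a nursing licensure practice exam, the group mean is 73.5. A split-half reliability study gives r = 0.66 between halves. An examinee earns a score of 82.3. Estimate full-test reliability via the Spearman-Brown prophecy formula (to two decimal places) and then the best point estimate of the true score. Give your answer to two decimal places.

Spearman-Brown: ρ = 2r/(1 + r) = 2(0.66)/(1 + 0.66) = 1.320/1.66 = 0.7952 → 0.80
T̂ = 0.80(82.3) + 0.20(73.5) = 65.840 + 14.700 = 80.540 → 80.54

80.54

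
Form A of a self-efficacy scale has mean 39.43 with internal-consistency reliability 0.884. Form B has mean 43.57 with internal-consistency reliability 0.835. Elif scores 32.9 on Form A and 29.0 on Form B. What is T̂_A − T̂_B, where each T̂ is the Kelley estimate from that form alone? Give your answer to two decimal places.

2.25

T̂_A = 0.884(32.9) + 0.116(39.43) = 33.6575
T̂_B = 0.835(29.0) + 0.165(43.57) = 31.4041
T̂_A − T̂_B = 2.2534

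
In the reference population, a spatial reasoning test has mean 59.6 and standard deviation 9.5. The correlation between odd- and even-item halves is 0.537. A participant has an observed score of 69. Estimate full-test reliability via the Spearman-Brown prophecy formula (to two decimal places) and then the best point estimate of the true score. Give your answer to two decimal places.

66.18

Spearman-Brown: ρ = 2r/(1 + r) = 2(0.537)/(1 + 0.537) = 1.0740/1.537 = 0.6988 → 0.70
T̂ = ρX + (1 − ρ)μ
  = 0.70 × 69 + 0.30 × 59.6
  = 48.30 + 17.880
  = 66.180
  ≈ 66.18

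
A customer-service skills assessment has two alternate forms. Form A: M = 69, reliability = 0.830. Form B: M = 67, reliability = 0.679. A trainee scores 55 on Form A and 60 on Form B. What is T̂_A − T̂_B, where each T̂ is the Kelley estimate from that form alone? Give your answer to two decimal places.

-4.87

T̂_A = 0.830(55) + 0.170(69) = 57.3800
T̂_B = 0.679(60) + 0.321(67) = 62.2470
T̂_A − T̂_B = -4.8670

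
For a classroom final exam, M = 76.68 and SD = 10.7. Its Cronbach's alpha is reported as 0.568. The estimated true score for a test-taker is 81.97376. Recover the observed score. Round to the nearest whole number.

T̂ = ρX + (1 − ρ)μ  ⇒  X = (T̂ − (1 − ρ)μ) / ρ
X = (81.97376 − 0.432 × 76.68) / 0.568 = (81.97376 − 33.12576) / 0.568 = 48.84800 / 0.568 = 86.00

86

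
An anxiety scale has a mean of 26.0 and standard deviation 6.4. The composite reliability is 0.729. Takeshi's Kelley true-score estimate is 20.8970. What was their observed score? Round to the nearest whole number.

19

T̂ = ρX + (1 − ρ)μ  ⇒  X = (T̂ − (1 − ρ)μ) / ρ
X = (20.8970 − 0.271 × 26.0) / 0.729 = (20.8970 − 7.0460) / 0.729 = 13.8510 / 0.729 = 19.00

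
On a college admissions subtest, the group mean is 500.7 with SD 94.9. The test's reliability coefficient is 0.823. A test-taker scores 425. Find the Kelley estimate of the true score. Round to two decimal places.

Kelley's formula gives T̂ = 0.823·425 + 0.177·500.7 = 349.775 + 88.6239 = 438.399.

438.40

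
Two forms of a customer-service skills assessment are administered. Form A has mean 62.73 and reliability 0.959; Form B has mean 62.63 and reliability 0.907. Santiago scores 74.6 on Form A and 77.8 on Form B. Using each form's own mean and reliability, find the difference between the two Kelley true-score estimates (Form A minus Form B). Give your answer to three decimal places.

-2.276

T̂_A = 0.959(74.6) + 0.041(62.73) = 74.11333
T̂_B = 0.907(77.8) + 0.093(62.63) = 76.38919
T̂_A − T̂_B = -2.27586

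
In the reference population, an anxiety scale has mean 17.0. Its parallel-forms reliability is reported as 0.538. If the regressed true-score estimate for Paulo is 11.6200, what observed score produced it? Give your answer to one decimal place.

7.0

T̂ = ρX + (1 − ρ)μ  ⇒  X = (T̂ − (1 − ρ)μ) / ρ
X = (11.6200 − 0.462 × 17.0) / 0.538 = (11.6200 − 7.8540) / 0.538 = 3.7660 / 0.538 = 7.000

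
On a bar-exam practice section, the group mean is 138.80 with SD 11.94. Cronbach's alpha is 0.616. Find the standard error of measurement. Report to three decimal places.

SEM = SD · √(1 − ρ) = 11.94 × √0.384 = 11.94 × 0.6197 = 7.3989

7.399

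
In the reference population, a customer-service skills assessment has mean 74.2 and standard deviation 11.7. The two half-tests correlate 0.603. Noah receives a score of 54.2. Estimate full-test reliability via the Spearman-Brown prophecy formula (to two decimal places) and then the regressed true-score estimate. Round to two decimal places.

59.20

Spearman-Brown: ρ = 2r/(1 + r) = 2(0.603)/(1 + 0.603) = 1.2060/1.603 = 0.7523 → 0.75
Regress the observed score toward the mean by the unreliability: T̂ = 0.75·54.2 + 0.25·74.2 = 40.650 + 18.550 = 59.200.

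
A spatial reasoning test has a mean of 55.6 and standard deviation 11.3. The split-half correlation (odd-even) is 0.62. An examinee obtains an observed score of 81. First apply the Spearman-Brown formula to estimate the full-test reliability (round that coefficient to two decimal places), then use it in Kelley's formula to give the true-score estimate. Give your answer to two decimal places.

Spearman-Brown: ρ = 2r/(1 + r) = 2(0.62)/(1 + 0.62) = 1.240/1.62 = 0.7654 → 0.77
T̂ = 0.77(81) + 0.23(55.6) = 62.37 + 12.788 = 75.158 → 75.16

75.16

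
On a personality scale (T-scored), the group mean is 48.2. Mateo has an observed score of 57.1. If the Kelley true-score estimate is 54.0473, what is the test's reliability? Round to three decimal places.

T̂ = ρX + (1 − ρ)μ  ⇒  T̂ − μ = ρ(X − μ)
ρ = (T̂ − μ)/(X − μ) = (54.0473 − 48.2) / (57.1 − 48.2) = 5.8473 / 8.9 = 0.65700

0.657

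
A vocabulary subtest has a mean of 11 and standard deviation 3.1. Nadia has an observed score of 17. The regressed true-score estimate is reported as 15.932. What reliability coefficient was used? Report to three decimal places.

0.822

T̂ = ρX + (1 − ρ)μ  ⇒  T̂ − μ = ρ(X − μ)
ρ = (T̂ − μ)/(X − μ) = (15.932 − 11) / (17 − 11) = 4.932 / 6.0 = 0.82200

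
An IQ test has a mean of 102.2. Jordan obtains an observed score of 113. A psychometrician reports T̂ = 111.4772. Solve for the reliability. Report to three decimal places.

0.859

T̂ = ρX + (1 − ρ)μ  ⇒  T̂ − μ = ρ(X − μ)
ρ = (T̂ − μ)/(X − μ) = (111.4772 − 102.2) / (113 − 102.2) = 9.2772 / 10.8 = 0.85900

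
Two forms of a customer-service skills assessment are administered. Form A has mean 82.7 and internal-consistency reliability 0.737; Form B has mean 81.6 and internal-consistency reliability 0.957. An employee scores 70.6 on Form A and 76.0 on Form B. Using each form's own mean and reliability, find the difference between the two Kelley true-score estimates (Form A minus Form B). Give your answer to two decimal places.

-2.46

T̂_A = 0.737(70.6) + 0.263(82.7) = 73.7823
T̂_B = 0.957(76.0) + 0.043(81.6) = 76.2408
T̂_A − T̂_B = -2.4585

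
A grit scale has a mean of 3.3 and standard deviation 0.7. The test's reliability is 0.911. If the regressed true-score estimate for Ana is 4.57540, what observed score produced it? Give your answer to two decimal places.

4.70

T̂ = ρX + (1 − ρ)μ  ⇒  X = (T̂ − (1 − ρ)μ) / ρ
X = (4.57540 − 0.089 × 3.3) / 0.911 = (4.57540 − 0.2937) / 0.911 = 4.28170 / 0.911 = 4.7000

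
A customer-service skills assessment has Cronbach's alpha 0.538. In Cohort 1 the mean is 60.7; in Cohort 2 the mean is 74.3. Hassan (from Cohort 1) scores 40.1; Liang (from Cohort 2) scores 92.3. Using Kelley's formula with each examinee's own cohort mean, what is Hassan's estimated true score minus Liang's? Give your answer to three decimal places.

-34.367

T̂_Hassan = 0.538(40.1) + 0.462(60.7) = 49.61720
T̂_Liang = 0.538(92.3) + 0.462(74.3) = 83.98400
Difference = 49.61720 − 83.98400 = -34.36680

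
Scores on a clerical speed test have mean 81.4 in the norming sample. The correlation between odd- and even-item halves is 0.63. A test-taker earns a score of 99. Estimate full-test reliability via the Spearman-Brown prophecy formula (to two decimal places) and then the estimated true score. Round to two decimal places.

Spearman-Brown: ρ = 2r/(1 + r) = 2(0.63)/(1 + 0.63) = 1.260/1.63 = 0.7730 → 0.77
T̂ = 0.77(99) + 0.23(81.4) = 76.23 + 18.722 = 94.952 → 94.95

94.95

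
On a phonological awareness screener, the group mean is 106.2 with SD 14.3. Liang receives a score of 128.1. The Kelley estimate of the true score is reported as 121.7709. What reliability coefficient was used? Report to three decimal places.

T̂ = ρX + (1 − ρ)μ  ⇒  T̂ − μ = ρ(X − μ)
ρ = (T̂ − μ)/(X − μ) = (121.7709 − 106.2) / (128.1 − 106.2) = 15.5709 / 21.9 = 0.71100

0.711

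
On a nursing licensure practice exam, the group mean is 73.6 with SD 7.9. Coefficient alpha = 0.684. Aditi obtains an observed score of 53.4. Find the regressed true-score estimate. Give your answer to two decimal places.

59.78

T̂ = 0.684(53.4) + 0.316(73.6) = 36.5256 + 23.2576 = 59.783 → 59.78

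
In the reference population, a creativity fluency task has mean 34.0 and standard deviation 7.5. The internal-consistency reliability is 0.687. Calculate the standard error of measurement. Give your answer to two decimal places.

SEM = SD · √(1 − ρ) = 7.5 × √0.313 = 7.5 × 0.5595 = 4.196

4.20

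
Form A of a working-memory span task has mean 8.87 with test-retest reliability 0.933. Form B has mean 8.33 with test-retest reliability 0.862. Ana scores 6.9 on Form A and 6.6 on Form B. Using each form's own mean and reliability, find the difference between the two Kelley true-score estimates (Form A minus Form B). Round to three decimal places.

T̂_A = 0.933(6.9) + 0.067(8.87) = 7.03199
T̂_B = 0.862(6.6) + 0.138(8.33) = 6.83874
T̂_A − T̂_B = 0.19325

0.193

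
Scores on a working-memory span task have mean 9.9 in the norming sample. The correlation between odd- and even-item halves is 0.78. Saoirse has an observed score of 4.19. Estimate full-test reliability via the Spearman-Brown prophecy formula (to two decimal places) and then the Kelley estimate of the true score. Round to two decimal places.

4.88

Spearman-Brown: ρ = 2r/(1 + r) = 2(0.78)/(1 + 0.78) = 1.560/1.78 = 0.8764 → 0.88
Kelley's formula gives T̂ = 0.88·4.19 + 0.12·9.9 = 3.6872 + 1.188 = 4.875.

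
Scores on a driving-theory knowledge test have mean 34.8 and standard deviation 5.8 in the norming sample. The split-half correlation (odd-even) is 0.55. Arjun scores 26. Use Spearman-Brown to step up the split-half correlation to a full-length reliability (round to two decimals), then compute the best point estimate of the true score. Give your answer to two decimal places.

28.55

Spearman-Brown: ρ = 2r/(1 + r) = 2(0.55)/(1 + 0.55) = 1.100/1.55 = 0.7097 → 0.71
Regress the observed score toward the mean by the unreliability: T̂ = 0.71·26 + 0.29·34.8 = 18.46 + 10.092 = 28.552.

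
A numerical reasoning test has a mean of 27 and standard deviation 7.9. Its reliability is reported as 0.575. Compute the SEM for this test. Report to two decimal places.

5.15

SEM = SD · √(1 − ρ) = 7.9 × √0.425 = 7.9 × 0.6519 = 5.150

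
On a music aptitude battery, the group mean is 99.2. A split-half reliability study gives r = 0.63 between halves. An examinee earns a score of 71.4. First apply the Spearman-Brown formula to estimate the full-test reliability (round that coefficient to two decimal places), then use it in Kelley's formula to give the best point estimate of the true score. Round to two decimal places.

Spearman-Brown: ρ = 2r/(1 + r) = 2(0.63)/(1 + 0.63) = 1.260/1.63 = 0.7730 → 0.77
T̂ = 0.77(71.4) + 0.23(99.2) = 54.978 + 22.816 = 77.794 → 77.79

77.79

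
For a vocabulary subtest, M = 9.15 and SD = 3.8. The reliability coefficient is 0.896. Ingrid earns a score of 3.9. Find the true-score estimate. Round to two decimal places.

T̂ = ρX + (1 − ρ)μ
  = 0.896 × 3.9 + 0.104 × 9.15
  = 3.4944 + 0.95160
  = 4.446
  ≈ 4.45

4.45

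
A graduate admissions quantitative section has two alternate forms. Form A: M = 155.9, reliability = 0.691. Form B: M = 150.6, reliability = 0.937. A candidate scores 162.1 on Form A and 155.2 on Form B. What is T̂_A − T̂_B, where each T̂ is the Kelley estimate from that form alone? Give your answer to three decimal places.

T̂_A = 0.691(162.1) + 0.309(155.9) = 160.18420
T̂_B = 0.937(155.2) + 0.063(150.6) = 154.91020
T̂_A − T̂_B = 5.27400

5.274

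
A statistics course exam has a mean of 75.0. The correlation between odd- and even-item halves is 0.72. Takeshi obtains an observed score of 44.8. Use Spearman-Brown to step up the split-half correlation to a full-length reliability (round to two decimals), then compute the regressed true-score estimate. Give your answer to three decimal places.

Spearman-Brown: ρ = 2r/(1 + r) = 2(0.72)/(1 + 0.72) = 1.440/1.72 = 0.8372 → 0.84
T̂ = 0.84(44.8) + 0.16(75.0) = 37.632 + 12.000 = 49.6320 → 49.632

49.632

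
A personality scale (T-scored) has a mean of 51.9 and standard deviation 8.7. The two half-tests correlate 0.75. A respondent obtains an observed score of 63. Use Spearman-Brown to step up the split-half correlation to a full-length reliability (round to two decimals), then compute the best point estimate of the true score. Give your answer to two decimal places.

61.45

Spearman-Brown: ρ = 2r/(1 + r) = 2(0.75)/(1 + 0.75) = 1.500/1.75 = 0.8571 → 0.86
Weight the observed score by reliability and the mean by (1 − reliability): T̂ = 0.86·63 + 0.14·51.9 = 54.18 + 7.266 = 61.446.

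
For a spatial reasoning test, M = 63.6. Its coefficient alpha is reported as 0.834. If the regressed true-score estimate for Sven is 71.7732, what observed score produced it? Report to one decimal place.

T̂ = ρX + (1 − ρ)μ  ⇒  X = (T̂ − (1 − ρ)μ) / ρ
X = (71.7732 − 0.166 × 63.6) / 0.834 = (71.7732 − 10.5576) / 0.834 = 61.2156 / 0.834 = 73.400

73.4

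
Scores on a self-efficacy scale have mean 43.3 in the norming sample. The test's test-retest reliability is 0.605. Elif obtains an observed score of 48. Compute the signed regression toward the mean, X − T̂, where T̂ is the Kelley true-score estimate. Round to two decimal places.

T̂ = 0.605(48) + 0.395(43.3) = 29.040 + 17.1035 = 46.1435 → 46.144
X − T̂ = 48 − 46.144 = 1.856 → 1.86

1.86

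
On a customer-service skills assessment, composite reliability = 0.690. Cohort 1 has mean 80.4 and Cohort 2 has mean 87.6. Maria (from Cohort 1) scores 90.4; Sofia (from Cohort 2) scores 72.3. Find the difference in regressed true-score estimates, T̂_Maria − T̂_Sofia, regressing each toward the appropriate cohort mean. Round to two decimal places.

T̂_Maria = 0.690(90.4) + 0.310(80.4) = 87.3000
T̂_Sofia = 0.690(72.3) + 0.310(87.6) = 77.0430
Difference = 87.3000 − 77.0430 = 10.2570

10.26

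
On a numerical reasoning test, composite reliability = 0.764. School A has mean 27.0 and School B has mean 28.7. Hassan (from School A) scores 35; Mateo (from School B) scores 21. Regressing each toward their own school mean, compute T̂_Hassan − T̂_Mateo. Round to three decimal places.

10.295

T̂_Hassan = 0.764(35) + 0.236(27.0) = 33.11200
T̂_Mateo = 0.764(21) + 0.236(28.7) = 22.81720
Difference = 33.11200 − 22.81720 = 10.29480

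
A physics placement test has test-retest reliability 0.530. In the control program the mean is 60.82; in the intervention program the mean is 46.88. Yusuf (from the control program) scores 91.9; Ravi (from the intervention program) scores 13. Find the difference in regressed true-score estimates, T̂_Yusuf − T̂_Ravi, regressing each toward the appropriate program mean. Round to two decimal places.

48.37

T̂_Yusuf = 0.530(91.9) + 0.470(60.82) = 77.2924
T̂_Ravi = 0.530(13) + 0.470(46.88) = 28.9236
Difference = 77.2924 − 28.9236 = 48.3688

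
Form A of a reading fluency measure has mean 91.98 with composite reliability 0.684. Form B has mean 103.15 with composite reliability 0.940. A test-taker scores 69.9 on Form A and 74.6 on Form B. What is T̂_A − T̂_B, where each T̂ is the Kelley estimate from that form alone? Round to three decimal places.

T̂_A = 0.684(69.9) + 0.316(91.98) = 76.87728
T̂_B = 0.940(74.6) + 0.060(103.15) = 76.31300
T̂_A − T̂_B = 0.56428

0.564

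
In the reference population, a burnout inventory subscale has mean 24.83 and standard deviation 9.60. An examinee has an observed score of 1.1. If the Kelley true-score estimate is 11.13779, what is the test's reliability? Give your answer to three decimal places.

T̂ = ρX + (1 − ρ)μ  ⇒  T̂ − μ = ρ(X − μ)
ρ = (T̂ − μ)/(X − μ) = (11.13779 − 24.83) / (1.1 − 24.83) = -13.69221 / -23.73 = 0.57700

0.577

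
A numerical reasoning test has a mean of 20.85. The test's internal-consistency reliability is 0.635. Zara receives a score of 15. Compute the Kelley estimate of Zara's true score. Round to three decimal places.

Kelley's formula gives T̂ = 0.635·15 + 0.365·20.85 = 9.525 + 7.61025 = 17.1352.

17.135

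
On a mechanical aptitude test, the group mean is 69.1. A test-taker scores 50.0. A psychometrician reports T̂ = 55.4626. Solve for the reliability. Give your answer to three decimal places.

T̂ = ρX + (1 − ρ)μ  ⇒  T̂ − μ = ρ(X − μ)
ρ = (T̂ − μ)/(X − μ) = (55.4626 − 69.1) / (50.0 − 69.1) = -13.6374 / -19.1 = 0.71400

0.714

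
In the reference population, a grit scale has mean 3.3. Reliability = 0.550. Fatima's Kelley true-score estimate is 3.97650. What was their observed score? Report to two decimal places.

4.53

T̂ = ρX + (1 − ρ)μ  ⇒  X = (T̂ − (1 − ρ)μ) / ρ
X = (3.97650 − 0.450 × 3.3) / 0.550 = (3.97650 − 1.4850) / 0.550 = 2.49150 / 0.550 = 4.5300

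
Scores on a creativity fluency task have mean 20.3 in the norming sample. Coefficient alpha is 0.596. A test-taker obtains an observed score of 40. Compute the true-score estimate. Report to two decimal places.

Regress the observed score toward the mean by the unreliability: T̂ = 0.596·40 + 0.404·20.3 = 23.840 + 8.2012 = 32.041.

32.04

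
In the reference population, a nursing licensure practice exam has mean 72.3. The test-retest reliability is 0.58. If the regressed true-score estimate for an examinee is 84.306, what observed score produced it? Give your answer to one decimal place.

93.0

T̂ = ρX + (1 − ρ)μ  ⇒  X = (T̂ − (1 − ρ)μ) / ρ
X = (84.306 − 0.42 × 72.3) / 0.58 = (84.306 − 30.366) / 0.58 = 53.940 / 0.58 = 93.000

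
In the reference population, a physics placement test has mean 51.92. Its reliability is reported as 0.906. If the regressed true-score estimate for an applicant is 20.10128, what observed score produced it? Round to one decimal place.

T̂ = ρX + (1 − ρ)μ  ⇒  X = (T̂ − (1 − ρ)μ) / ρ
X = (20.10128 − 0.094 × 51.92) / 0.906 = (20.10128 − 4.88048) / 0.906 = 15.22080 / 0.906 = 16.800

16.8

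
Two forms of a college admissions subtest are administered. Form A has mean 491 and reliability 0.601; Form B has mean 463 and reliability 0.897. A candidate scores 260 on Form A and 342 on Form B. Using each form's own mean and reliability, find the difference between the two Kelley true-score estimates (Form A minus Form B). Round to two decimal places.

-2.29

T̂_A = 0.601(260) + 0.399(491) = 352.1690
T̂_B = 0.897(342) + 0.103(463) = 354.4630
T̂_A − T̂_B = -2.2940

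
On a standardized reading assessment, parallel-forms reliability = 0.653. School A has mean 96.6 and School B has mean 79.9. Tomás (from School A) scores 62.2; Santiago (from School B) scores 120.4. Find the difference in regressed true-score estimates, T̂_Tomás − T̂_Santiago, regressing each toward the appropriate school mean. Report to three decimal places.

T̂_Tomás = 0.653(62.2) + 0.347(96.6) = 74.13680
T̂_Santiago = 0.653(120.4) + 0.347(79.9) = 106.34650
Difference = 74.13680 − 106.34650 = -32.20970

-32.210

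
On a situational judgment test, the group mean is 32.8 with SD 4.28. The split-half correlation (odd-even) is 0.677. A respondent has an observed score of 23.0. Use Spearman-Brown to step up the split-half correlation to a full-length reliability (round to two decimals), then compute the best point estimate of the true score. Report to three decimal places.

24.862

Spearman-Brown: ρ = 2r/(1 + r) = 2(0.677)/(1 + 0.677) = 1.3540/1.677 = 0.8074 → 0.81
T̂ = 0.81(23.0) + 0.19(32.8) = 18.630 + 6.232 = 24.8620 → 24.862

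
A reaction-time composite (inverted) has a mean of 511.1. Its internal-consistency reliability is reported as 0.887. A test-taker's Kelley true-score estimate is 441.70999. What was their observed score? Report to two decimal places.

432.87

T̂ = ρX + (1 − ρ)μ  ⇒  X = (T̂ − (1 − ρ)μ) / ρ
X = (441.70999 − 0.113 × 511.1) / 0.887 = (441.70999 − 57.7543) / 0.887 = 383.95569 / 0.887 = 432.8700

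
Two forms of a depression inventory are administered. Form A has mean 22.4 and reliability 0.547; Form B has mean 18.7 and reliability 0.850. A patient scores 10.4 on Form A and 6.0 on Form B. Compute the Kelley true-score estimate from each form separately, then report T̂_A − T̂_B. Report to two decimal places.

7.93

T̂_A = 0.547(10.4) + 0.453(22.4) = 15.8360
T̂_B = 0.850(6.0) + 0.150(18.7) = 7.9050
T̂_A − T̂_B = 7.9310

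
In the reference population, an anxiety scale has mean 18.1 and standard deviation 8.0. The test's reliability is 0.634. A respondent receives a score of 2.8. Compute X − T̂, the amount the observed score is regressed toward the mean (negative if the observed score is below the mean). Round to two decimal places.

Regress the observed score toward the mean by the unreliability: T̂ = 0.634·2.8 + 0.366·18.1 = 1.7752 + 6.6246 = 8.3998.
X − T̂ = 2.8 − 8.400 = -5.600 → -5.60

-5.60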